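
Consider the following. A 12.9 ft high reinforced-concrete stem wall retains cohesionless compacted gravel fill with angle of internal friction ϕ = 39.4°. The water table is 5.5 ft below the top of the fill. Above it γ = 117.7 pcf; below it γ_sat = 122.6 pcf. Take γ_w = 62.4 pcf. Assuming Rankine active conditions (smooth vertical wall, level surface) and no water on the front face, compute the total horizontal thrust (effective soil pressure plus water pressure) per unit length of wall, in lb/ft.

K_a = tan²(45° − φ/2) = 0.2234.
γ' = 122.6 − 62.4 = 60.20 pcf. Depth below WT = 7.4 ft.
σ'_h at WT = K_a γ d_w = 144.6 psf; at base = 144.6 + K_a γ' × 7.4 = 244.2 psf.
P₁ (0–5.5 ft) = ½×144.6×5.5 = 397.8. P₂ (5.5–12.9 ft) = ½(144.6+244.2)×7.4 = 1439.
P_w = ½ γ_w h₂² = 0.5×62.4×7.4² = 1709. Total = 397.8+1439+1709 = 3545 lb/ft.

3540 lb/ft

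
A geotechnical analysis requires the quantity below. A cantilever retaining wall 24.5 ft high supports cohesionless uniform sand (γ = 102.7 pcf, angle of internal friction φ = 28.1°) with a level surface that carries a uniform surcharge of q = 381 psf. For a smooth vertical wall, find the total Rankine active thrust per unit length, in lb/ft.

14400 lb/ft

K_a = tan²(45° − φ/2) = 0.3596.
Soil triangle: ½ K_a γ H² = 0.5×0.3596×102.7×24.5² = 11080 lb/ft.
Surcharge rectangle: K_a q H = 0.3596×381×24.5 = 3357 lb/ft.
Total = 11080 + 3357 = 14440 lb/ft.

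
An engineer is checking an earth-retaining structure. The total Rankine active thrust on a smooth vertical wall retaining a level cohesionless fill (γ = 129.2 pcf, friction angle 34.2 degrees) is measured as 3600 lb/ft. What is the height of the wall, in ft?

14.1 ft

K_a = 0.2803. P_a = ½ K_a γ H² ⇒ H = √(2P_a/(K_a γ)).
H = √(2×3600/(0.2803×129.2)) = 14.10 ft.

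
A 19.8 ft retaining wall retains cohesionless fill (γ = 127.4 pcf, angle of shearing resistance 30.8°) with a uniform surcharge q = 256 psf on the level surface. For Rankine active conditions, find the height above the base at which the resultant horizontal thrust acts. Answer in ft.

K_a = 0.3227.
Triangular part P₁ = ½K_aγH² = 8059 at H/3 = 6.600 ft; rectangular part P₂ = K_a q H = 1636 at H/2 = 9.900 ft.
ȳ = (P₁·6.600 + P₂·9.900)/(P₁+P₂) = 7.157 ft.

7.16 ft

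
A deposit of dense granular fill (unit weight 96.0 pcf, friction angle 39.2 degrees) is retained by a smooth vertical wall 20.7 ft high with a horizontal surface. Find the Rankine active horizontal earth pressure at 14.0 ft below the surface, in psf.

K_a = (1 − sin φ)/(1 + sin φ) = 0.2255.
σ_h = K_a γ z = 0.2255 × 96.0 × 14.0 = 303.0 psf.

303 psf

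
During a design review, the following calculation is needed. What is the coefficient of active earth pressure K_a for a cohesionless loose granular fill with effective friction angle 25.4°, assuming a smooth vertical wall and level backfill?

K_a = (1 − sin φ)/(1 + sin φ) = (1 − sin 25.4°)/(1 + sin 25.4°) = 0.3996.

0.400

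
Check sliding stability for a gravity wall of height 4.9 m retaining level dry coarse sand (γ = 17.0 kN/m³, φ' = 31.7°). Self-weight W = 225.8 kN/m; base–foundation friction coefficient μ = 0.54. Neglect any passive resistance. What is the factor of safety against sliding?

K_a = tan²(45° − 31.7°/2) = 0.3111.
P_a = ½K_aγH² = 0.5×0.3111×17.0×4.9² = 63.48 kN/m, acting at H/3 = 1.633 m above the base.
FS_sliding = μW / P_a = 0.54×225.8 / 63.48 = 1.921.

1.92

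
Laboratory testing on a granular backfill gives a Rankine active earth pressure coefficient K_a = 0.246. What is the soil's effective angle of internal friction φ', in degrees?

K_a = tan²(45° − φ/2) ⇒ 45° − φ/2 = arctan(√0.246) = 26.38°.
φ = 2(45° − 26.38°) = 37.24°.

37.2°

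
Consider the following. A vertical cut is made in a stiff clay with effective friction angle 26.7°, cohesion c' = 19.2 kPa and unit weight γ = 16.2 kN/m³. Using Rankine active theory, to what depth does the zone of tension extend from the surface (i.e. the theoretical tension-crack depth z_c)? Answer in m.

3.85 m

K_a = tan²(45° − 26.7°/2) = 0.3800; √K_a = 0.6164.
The active pressure is zero where K_a γ z = 2c√K_a, so z_c = 2c/(γ√K_a) = 2×19.2/(16.2×0.6164) = 3.845 m.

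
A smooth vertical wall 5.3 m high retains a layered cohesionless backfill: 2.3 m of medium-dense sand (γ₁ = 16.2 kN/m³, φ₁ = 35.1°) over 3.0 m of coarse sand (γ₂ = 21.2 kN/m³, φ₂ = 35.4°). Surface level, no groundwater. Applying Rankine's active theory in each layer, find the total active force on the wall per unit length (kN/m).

K_a1 = tan²(45°−35.1°/2) = 0.2698; K_a2 = tan²(45°−35.4°/2) = 0.2664.
Layer 1: σ at base = K_a1 γ₁ h₁ = 10.05 kPa; P₁ = ½×10.05×2.3 = 11.56.
Layer 2: σ_v at top = γ₁h₁ = 37.26; σ_h top = K_a2×37.26 = 9.926; σ_h base = K_a2×(37.26+21.2×3.0) = 26.87.
P₂ = ½(9.926+26.87)×3.0 = 55.19. Total P_a = 11.56+55.19 = 66.75 kN/m.

66.8 kN/m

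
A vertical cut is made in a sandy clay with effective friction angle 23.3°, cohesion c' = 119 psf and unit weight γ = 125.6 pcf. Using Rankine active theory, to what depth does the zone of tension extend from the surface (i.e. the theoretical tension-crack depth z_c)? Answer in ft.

K_a = tan²(45° − 23.3°/2) = 0.4331; √K_a = 0.6581.
The active pressure is zero where K_a γ z = 2c√K_a, so z_c = 2c/(γ√K_a) = 2×119/(125.6×0.6581) = 2.879 ft.

2.88 ft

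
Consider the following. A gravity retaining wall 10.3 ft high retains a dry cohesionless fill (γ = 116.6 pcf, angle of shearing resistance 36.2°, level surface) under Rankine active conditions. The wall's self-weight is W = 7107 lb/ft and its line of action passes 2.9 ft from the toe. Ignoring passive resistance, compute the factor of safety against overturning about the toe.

3.77

K_a = tan²(45° − 36.2°/2) = 0.2574.
P_a = ½K_aγH² = 0.5×0.2574×116.6×10.3² = 1592 lb/ft, acting at H/3 = 3.433 ft above the base.
Overturning moment M_o = P_a × H/3 = 1592 × 3.433 = 5466.
Resisting moment M_r = W × 2.9 = 7107 × 2.9 = 20610.
FS_overturning = M_r/M_o = 20610/5466 = 3.771.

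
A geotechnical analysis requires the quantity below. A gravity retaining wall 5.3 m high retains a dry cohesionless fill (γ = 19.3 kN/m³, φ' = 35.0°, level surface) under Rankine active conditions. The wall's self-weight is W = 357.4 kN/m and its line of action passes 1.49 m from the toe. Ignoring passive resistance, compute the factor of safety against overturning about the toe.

K_a = tan²(45° − 35.0°/2) = 0.2710.
P_a = ½K_aγH² = 0.5×0.2710×19.3×5.3² = 73.46 kN/m, acting at H/3 = 1.767 m above the base.
Overturning moment M_o = P_a × H/3 = 73.46 × 1.767 = 129.8.
Resisting moment M_r = W × 1.49 = 357.4 × 1.49 = 532.5.
FS_overturning = M_r/M_o = 532.5/129.8 = 4.103.

4.10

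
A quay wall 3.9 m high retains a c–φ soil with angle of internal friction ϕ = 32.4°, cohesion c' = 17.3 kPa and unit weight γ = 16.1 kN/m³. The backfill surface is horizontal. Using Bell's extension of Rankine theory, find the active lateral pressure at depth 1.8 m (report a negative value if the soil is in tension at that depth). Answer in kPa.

-10.3 kPa

K_a = (1 − sin φ)/(1 + sin φ) = 0.3022.
σ_a = K_a γ z − 2c√K_a = 0.3022×16.1×1.8 − 2×17.3×0.5498 = -10.26 kPa.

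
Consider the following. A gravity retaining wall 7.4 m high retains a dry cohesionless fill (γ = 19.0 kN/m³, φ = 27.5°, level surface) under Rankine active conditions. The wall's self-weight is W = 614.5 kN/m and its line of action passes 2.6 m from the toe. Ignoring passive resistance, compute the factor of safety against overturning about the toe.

K_a = tan²(45° − 27.5°/2) = 0.3682.
P_a = ½K_aγH² = 0.5×0.3682×19.0×7.4² = 191.6 kN/m, acting at H/3 = 2.467 m above the base.
Overturning moment M_o = P_a × H/3 = 191.6 × 2.467 = 472.5.
Resisting moment M_r = W × 2.6 = 614.5 × 2.6 = 1598.
FS_overturning = M_r/M_o = 1598/472.5 = 3.381.

3.38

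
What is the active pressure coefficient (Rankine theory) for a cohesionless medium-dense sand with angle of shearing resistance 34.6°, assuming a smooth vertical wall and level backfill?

K_a = tan²(45° − φ/2) = tan²(27.70°) = 0.2756.

0.276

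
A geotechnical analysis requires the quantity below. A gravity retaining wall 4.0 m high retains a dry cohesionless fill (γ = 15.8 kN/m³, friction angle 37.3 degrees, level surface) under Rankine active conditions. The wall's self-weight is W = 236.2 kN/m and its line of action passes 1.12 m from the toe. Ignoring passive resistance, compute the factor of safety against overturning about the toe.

6.40

K_a = tan²(45° − 37.3°/2) = 0.2453.
P_a = ½K_aγH² = 0.5×0.2453×15.8×4.0² = 31.01 kN/m, acting at H/3 = 1.333 m above the base.
Overturning moment M_o = P_a × H/3 = 31.01 × 1.333 = 41.35.
Resisting moment M_r = W × 1.12 = 236.2 × 1.12 = 264.5.
FS_overturning = M_r/M_o = 264.5/41.35 = 6.398.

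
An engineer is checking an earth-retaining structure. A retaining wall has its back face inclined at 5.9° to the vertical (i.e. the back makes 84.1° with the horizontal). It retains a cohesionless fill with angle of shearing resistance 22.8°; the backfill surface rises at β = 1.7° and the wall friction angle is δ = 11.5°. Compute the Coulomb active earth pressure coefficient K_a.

0.454

K_a = sin²(α+φ) / [sin²α · sin(α−δ) · (1 + √{sin(φ+δ)sin(φ−β) / (sin(α−δ)sin(α+β))})²].
With α = 84.1°, φ = 22.8°, δ = 11.5°, β = 1.7°: K_a = 0.4538.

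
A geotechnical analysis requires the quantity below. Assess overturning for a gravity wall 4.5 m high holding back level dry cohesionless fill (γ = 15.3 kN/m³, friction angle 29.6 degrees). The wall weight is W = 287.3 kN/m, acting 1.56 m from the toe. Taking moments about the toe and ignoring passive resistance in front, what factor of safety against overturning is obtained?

5.69

K_a = tan²(45° − 29.6°/2) = 0.3387.
P_a = ½K_aγH² = 0.5×0.3387×15.3×4.5² = 52.48 kN/m, acting at H/3 = 1.500 m above the base.
Overturning moment M_o = P_a × H/3 = 52.48 × 1.500 = 78.71.
Resisting moment M_r = W × 1.56 = 287.3 × 1.56 = 448.2.
FS_overturning = M_r/M_o = 448.2/78.71 = 5.694.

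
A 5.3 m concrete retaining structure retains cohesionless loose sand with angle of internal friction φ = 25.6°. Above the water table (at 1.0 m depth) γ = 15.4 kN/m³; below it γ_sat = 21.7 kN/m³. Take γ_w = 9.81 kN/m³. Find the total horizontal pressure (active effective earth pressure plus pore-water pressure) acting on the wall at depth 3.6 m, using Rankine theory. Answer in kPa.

43.9 kPa

K_a = (1 − sin φ)/(1 + sin φ) = 0.3966.
γ' = 21.7 − 9.81 = 11.89 kN/m³.
Effective vertical stress at 3.6 m: σ'_v = 15.4×1.0 + 11.89×2.60 = 46.31 kPa.
σ'_h = K_a σ'_v = 0.3966 × 46.31 = 18.37 kPa; u = γ_w × 2.60 = 25.51 kPa.
Total σ_h = 18.37 + 25.51 = 43.87 kPa.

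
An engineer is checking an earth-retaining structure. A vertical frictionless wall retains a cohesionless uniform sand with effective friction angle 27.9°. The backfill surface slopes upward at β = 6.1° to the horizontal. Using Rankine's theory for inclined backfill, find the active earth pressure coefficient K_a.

K_a = cos β · (cos β − √(cos²β − cos²φ)) / (cos β + √(cos²β − cos²φ)).
cos β = 0.9943, cos φ = 0.8838, √(cos²β − cos²φ) = 0.4557.
K_a = 0.9943 × (0.9943 − 0.4557)/(0.9943 + 0.4557) = 0.3694.

0.369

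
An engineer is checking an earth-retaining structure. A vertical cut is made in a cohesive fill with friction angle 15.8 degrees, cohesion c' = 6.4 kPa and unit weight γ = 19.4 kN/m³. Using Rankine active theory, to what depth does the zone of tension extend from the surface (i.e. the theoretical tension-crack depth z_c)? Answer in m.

K_a = tan²(45° − 15.8°/2) = 0.5720; √K_a = 0.7563.
The active pressure is zero where K_a γ z = 2c√K_a, so z_c = 2c/(γ√K_a) = 2×6.4/(19.4×0.7563) = 0.8724 m.

0.872 m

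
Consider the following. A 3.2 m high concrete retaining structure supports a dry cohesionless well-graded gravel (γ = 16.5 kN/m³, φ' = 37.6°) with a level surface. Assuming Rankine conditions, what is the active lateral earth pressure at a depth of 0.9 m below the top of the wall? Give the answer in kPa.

K_a = (1 − sin φ)/(1 + sin φ) = 0.2421.
σ_h = K_a γ z = 0.2421 × 16.5 × 0.9 = 3.596 kPa.

3.60 kPa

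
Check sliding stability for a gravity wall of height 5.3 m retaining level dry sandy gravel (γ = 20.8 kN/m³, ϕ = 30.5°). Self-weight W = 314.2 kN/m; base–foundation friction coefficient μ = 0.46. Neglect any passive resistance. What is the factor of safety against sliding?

1.51

K_a = tan²(45° − 30.5°/2) = 0.3267.
P_a = ½K_aγH² = 0.5×0.3267×20.8×5.3² = 95.43 kN/m, acting at H/3 = 1.767 m above the base.
FS_sliding = μW / P_a = 0.46×314.2 / 95.43 = 1.515.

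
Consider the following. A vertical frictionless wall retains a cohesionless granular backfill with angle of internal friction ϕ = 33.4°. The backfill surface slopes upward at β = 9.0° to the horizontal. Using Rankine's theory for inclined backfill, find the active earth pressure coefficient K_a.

K_a = cos β · (cos β − √(cos²β − cos²φ)) / (cos β + √(cos²β − cos²φ)).
cos β = 0.9877, cos φ = 0.8348, √(cos²β − cos²φ) = 0.5278.
K_a = 0.9877 × (0.9877 − 0.5278)/(0.9877 + 0.5278) = 0.2997.

0.300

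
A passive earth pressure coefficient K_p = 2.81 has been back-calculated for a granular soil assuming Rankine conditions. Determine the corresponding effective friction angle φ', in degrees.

K_p = (1+sin φ)/(1−sin φ) ⇒ sin φ = (K_p − 1)/(K_p + 1) = 0.4751.
φ = arcsin(0.4751) = 28.36°.

28.4°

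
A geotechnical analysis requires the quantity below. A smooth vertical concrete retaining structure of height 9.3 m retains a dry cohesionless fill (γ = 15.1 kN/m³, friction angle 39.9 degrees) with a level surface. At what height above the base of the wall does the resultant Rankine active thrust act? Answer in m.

K_a = 0.2184.
The pressure distribution is triangular, so the resultant acts at H/3 above the base = 9.3/3 = 3.100 m.

3.10 m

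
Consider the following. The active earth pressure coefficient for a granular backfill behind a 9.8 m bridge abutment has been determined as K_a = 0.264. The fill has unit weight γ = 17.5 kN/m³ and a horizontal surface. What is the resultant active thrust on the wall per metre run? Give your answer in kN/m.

P = ½ K_a γ H² = 0.5 × 0.264 × 17.5 × 9.8² = 221.9 kN/m.

222 kN/m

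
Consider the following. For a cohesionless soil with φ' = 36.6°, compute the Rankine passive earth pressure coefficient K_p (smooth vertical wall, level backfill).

3.95

K_p = (1 + sin φ)/(1 − sin φ) = tan²(45° + 36.6°/2) = 3.953.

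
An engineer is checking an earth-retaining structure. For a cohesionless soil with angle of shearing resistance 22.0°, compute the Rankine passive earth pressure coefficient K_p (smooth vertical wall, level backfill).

2.20

K_p = (1 + sin φ)/(1 − sin φ) = tan²(45° + 22.0°/2) = 2.198.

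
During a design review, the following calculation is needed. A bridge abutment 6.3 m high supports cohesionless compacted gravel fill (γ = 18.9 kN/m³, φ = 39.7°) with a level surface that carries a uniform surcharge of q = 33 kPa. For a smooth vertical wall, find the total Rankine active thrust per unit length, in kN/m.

129 kN/m

K_a = tan²(45° − φ/2) = 0.2204.
Soil triangle: ½ K_a γ H² = 0.5×0.2204×18.9×6.3² = 82.68 kN/m.
Surcharge rectangle: K_a q H = 0.2204×33×6.3 = 45.83 kN/m.
Total = 82.68 + 45.83 = 128.5 kN/m.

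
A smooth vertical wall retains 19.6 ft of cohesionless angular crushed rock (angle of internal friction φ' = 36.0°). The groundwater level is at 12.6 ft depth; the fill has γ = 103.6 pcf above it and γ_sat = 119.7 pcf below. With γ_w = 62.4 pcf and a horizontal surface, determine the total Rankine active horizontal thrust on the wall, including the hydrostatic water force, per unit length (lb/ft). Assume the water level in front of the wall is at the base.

6400 lb/ft

K_a = tan²(45° − φ/2) = 0.2596.
γ' = 119.7 − 62.4 = 57.30 pcf. Depth below WT = 7.0 ft.
σ'_h at WT = K_a γ d_w = 338.9 psf; at base = 338.9 + K_a γ' × 7.0 = 443.0 psf.
P₁ (0–12.6 ft) = ½×338.9×12.6 = 2135. P₂ (12.6–19.6 ft) = ½(338.9+443.0)×7.0 = 2737.
P_w = ½ γ_w h₂² = 0.5×62.4×7.0² = 1529. Total = 2135+2737+1529 = 6401 lb/ft.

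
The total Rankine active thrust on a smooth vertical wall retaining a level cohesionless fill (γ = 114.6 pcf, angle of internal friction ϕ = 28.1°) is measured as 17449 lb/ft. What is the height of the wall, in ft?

K_a = 0.3596. P_a = ½ K_a γ H² ⇒ H = √(2P_a/(K_a γ)).
H = √(2×17449/(0.3596×114.6)) = 29.10 ft.

29.1 ft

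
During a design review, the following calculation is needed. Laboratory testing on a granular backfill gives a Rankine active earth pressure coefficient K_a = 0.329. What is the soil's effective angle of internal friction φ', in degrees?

K_a = tan²(45° − φ/2) ⇒ 45° − φ/2 = arctan(√0.329) = 29.84°.
φ = 2(45° − 29.84°) = 30.32°.

30.3°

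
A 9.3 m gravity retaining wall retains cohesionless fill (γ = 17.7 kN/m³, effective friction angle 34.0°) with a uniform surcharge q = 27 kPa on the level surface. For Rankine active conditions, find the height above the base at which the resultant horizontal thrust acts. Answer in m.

K_a = 0.2827.
Triangular part P₁ = ½K_aγH² = 216.4 at H/3 = 3.100 m; rectangular part P₂ = K_a q H = 70.99 at H/2 = 4.650 m.
ȳ = (P₁·3.100 + P₂·4.650)/(P₁+P₂) = 3.483 m.

3.48 m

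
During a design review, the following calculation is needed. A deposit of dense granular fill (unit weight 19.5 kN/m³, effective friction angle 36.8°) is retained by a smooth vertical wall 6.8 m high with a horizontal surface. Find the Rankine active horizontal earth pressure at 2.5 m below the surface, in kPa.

12.2 kPa

K_a = (1 − sin φ)/(1 + sin φ) = 0.2508.
σ_h = K_a γ z = 0.2508 × 19.5 × 2.5 = 12.22 kPa.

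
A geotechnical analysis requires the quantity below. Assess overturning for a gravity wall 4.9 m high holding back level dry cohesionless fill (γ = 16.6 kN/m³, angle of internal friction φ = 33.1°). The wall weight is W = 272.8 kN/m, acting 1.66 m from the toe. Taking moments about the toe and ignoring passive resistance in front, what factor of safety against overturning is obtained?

K_a = tan²(45° − 33.1°/2) = 0.2936.
P_a = ½K_aγH² = 0.5×0.2936×16.6×4.9² = 58.50 kN/m, acting at H/3 = 1.633 m above the base.
Overturning moment M_o = P_a × H/3 = 58.50 × 1.633 = 95.56.
Resisting moment M_r = W × 1.66 = 272.8 × 1.66 = 452.8.
FS_overturning = M_r/M_o = 452.8/95.56 = 4.739.

4.74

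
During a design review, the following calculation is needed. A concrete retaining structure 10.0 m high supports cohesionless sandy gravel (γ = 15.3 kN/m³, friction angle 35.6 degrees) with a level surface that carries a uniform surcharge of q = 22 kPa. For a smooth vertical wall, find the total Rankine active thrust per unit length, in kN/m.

K_a = tan²(45° − φ/2) = 0.2641.
Soil triangle: ½ K_a γ H² = 0.5×0.2641×15.3×10.0² = 202.1 kN/m.
Surcharge rectangle: K_a q H = 0.2641×22×10.0 = 58.11 kN/m.
Total = 202.1 + 58.11 = 260.2 kN/m.

260 kN/m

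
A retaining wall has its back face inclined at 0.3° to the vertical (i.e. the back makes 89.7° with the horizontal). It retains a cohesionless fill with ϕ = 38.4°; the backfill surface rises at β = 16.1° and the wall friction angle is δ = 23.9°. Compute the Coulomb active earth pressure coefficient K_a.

0.259

K_a = sin²(α+φ) / [sin²α · sin(α−δ) · (1 + √{sin(φ+δ)sin(φ−β) / (sin(α−δ)sin(α+β))})²].
With α = 89.7°, φ = 38.4°, δ = 23.9°, β = 16.1°: K_a = 0.2591.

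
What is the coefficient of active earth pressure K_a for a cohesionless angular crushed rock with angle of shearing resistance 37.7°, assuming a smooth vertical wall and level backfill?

0.241

K_a = tan²(45° − φ/2) = tan²(26.15°) = 0.2411.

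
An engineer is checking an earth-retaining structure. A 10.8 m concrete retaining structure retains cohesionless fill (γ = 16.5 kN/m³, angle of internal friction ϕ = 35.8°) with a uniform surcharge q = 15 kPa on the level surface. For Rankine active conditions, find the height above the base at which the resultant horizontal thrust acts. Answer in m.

3.86 m

K_a = 0.2619.
Triangular part P₁ = ½K_aγH² = 252.0 at H/3 = 3.600 m; rectangular part P₂ = K_a q H = 42.42 at H/2 = 5.400 m.
ȳ = (P₁·3.600 + P₂·5.400)/(P₁+P₂) = 3.859 m.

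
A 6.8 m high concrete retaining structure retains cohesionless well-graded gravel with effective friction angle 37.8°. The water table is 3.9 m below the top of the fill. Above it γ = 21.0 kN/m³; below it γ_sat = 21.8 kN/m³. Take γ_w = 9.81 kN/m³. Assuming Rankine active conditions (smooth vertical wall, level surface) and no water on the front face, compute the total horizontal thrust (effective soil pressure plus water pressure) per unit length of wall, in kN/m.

K_a = tan²(45° − φ/2) = 0.2400.
γ' = 21.8 − 9.81 = 11.99 kN/m³. Depth below WT = 2.9 m.
σ'_h at WT = K_a γ d_w = 19.66 kPa; at base = 19.66 + K_a γ' × 2.9 = 28.00 kPa.
P₁ (0–3.9 m) = ½×19.66×3.9 = 38.33. P₂ (3.9–6.8 m) = ½(19.66+28.00)×2.9 = 69.10.
P_w = ½ γ_w h₂² = 0.5×9.81×2.9² = 41.25. Total = 38.33+69.10+41.25 = 148.7 kN/m.

149 kN/m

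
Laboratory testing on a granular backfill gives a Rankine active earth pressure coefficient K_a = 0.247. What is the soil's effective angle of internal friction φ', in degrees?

37.1°

K_a = tan²(45° − φ/2) ⇒ 45° − φ/2 = arctan(√0.247) = 26.43°.
φ = 2(45° − 26.43°) = 37.15°.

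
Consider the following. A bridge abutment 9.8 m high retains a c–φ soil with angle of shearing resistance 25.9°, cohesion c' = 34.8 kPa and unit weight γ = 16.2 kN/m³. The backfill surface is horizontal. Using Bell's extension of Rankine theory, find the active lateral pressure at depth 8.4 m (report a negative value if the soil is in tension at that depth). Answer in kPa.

9.77 kPa

K_a = (1 − sin φ)/(1 + sin φ) = 0.3920.
σ_a = K_a γ z − 2c√K_a = 0.3920×16.2×8.4 − 2×34.8×0.6261 = 9.765 kPa.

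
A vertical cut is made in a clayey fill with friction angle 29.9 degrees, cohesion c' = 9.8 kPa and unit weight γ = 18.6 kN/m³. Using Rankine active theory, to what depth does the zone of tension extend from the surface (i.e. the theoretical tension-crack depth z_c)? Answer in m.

1.82 m

K_a = tan²(45° − 29.9°/2) = 0.3347; √K_a = 0.5785.
The active pressure is zero where K_a γ z = 2c√K_a, so z_c = 2c/(γ√K_a) = 2×9.8/(18.6×0.5785) = 1.821 m.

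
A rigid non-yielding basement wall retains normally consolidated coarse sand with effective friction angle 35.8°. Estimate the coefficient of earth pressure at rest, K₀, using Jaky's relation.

0.415

K₀ = 1 − sin φ' = 1 − sin 35.8° = 0.4150.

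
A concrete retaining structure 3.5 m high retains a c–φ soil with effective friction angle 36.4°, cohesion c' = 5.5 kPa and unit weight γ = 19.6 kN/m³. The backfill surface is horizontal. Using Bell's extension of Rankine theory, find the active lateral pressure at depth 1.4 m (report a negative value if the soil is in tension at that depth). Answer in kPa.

K_a = (1 − sin φ)/(1 + sin φ) = 0.2552.
σ_a = K_a γ z − 2c√K_a = 0.2552×19.6×1.4 − 2×5.5×0.5051 = 1.445 kPa.

1.45 kPa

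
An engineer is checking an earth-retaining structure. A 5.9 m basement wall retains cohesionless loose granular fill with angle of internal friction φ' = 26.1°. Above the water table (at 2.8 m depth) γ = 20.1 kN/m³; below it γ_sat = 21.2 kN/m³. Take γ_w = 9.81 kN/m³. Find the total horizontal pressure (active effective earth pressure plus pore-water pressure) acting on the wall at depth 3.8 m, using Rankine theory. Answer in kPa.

36.1 kPa

K_a = (1 − sin φ)/(1 + sin φ) = 0.3889.
γ' = 21.2 − 9.81 = 11.39 kN/m³.
Effective vertical stress at 3.8 m: σ'_v = 20.1×2.8 + 11.39×1.00 = 67.67 kPa.
σ'_h = K_a σ'_v = 0.3889 × 67.67 = 26.32 kPa; u = γ_w × 1.00 = 9.810 kPa.
Total σ_h = 26.32 + 9.810 = 36.13 kPa.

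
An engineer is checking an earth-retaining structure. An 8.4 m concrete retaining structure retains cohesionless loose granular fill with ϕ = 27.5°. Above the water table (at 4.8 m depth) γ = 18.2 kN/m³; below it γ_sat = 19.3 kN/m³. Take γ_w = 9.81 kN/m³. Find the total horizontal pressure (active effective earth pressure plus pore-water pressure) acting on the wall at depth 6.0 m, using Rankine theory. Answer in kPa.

K_a = (1 − sin φ)/(1 + sin φ) = 0.3682.
γ' = 19.3 − 9.81 = 9.490 kN/m³.
Effective vertical stress at 6.0 m: σ'_v = 18.2×4.8 + 9.490×1.20 = 98.75 kPa.
σ'_h = K_a σ'_v = 0.3682 × 98.75 = 36.36 kPa; u = γ_w × 1.20 = 11.77 kPa.
Total σ_h = 36.36 + 11.77 = 48.13 kPa.

48.1 kPa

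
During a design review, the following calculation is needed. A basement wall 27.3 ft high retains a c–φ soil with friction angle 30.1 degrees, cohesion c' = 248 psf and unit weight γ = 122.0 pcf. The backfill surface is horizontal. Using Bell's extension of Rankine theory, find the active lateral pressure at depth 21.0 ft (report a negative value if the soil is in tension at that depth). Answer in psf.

K_a = (1 − sin φ)/(1 + sin φ) = 0.3320.
σ_a = K_a γ z − 2c√K_a = 0.3320×122.0×21.0 − 2×248×0.5762 = 564.8 psf.

565 psf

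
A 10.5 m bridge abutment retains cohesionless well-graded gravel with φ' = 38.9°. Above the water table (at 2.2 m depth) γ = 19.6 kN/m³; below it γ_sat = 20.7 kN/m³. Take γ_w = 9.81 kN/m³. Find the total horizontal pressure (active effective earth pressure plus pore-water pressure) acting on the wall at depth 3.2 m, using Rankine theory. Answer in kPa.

22.2 kPa

K_a = (1 − sin φ)/(1 + sin φ) = 0.2285.
γ' = 20.7 − 9.81 = 10.89 kN/m³.
Effective vertical stress at 3.2 m: σ'_v = 19.6×2.2 + 10.89×1.00 = 54.01 kPa.
σ'_h = K_a σ'_v = 0.2285 × 54.01 = 12.34 kPa; u = γ_w × 1.00 = 9.810 kPa.
Total σ_h = 12.34 + 9.810 = 22.15 kPa.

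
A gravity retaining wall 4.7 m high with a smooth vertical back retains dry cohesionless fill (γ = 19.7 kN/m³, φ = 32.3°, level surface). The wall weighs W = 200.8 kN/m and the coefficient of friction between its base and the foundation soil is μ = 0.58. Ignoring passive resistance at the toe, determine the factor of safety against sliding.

K_a = tan²(45° − 32.3°/2) = 0.3035.
P_a = ½K_aγH² = 0.5×0.3035×19.7×4.7² = 66.03 kN/m, acting at H/3 = 1.567 m above the base.
FS_sliding = μW / P_a = 0.58×200.8 / 66.03 = 1.764.

1.76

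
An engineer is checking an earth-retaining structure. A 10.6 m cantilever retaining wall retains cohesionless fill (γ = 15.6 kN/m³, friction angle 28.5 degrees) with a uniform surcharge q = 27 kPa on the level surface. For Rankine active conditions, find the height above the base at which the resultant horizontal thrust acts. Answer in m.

3.97 m

K_a = 0.3540.
Triangular part P₁ = ½K_aγH² = 310.2 at H/3 = 3.533 m; rectangular part P₂ = K_a q H = 101.3 at H/2 = 5.300 m.
ȳ = (P₁·3.533 + P₂·5.300)/(P₁+P₂) = 3.968 m.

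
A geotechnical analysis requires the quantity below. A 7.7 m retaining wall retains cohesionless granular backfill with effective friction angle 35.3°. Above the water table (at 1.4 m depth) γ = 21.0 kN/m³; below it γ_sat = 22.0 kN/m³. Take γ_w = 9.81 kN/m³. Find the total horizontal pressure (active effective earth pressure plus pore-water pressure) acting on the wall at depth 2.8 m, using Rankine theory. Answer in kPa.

K_a = (1 − sin φ)/(1 + sin φ) = 0.2675.
γ' = 22.0 − 9.81 = 12.19 kN/m³.
Effective vertical stress at 2.8 m: σ'_v = 21.0×1.4 + 12.19×1.40 = 46.47 kPa.
σ'_h = K_a σ'_v = 0.2675 × 46.47 = 12.43 kPa; u = γ_w × 1.40 = 13.73 kPa.
Total σ_h = 12.43 + 13.73 = 26.17 kPa.

26.2 kPa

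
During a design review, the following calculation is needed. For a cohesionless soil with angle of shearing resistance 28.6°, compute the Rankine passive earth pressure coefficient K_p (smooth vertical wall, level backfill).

K_p = (1 + sin φ)/(1 − sin φ) = tan²(45° + 28.6°/2) = 2.837.

2.84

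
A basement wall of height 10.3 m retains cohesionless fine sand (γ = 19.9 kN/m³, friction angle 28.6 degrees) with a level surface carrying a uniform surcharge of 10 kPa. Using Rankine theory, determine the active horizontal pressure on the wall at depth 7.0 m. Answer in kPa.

52.6 kPa

K_a = (1 − sin φ)/(1 + sin φ) = 0.3525.
σ_v = γz + q = 19.9 × 7.0 + 10 = 149.3 kPa.
σ_h = K_a σ_v = 0.3525 × 149.3 = 52.64 kPa.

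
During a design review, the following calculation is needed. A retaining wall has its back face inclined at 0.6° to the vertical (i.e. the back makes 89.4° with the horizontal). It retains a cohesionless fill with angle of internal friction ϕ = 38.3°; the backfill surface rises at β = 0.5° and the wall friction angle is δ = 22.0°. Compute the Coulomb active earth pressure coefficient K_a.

0.219

K_a = sin²(α+φ) / [sin²α · sin(α−δ) · (1 + √{sin(φ+δ)sin(φ−β) / (sin(α−δ)sin(α+β))})²].
With α = 89.4°, φ = 38.3°, δ = 22.0°, β = 0.5°: K_a = 0.2191.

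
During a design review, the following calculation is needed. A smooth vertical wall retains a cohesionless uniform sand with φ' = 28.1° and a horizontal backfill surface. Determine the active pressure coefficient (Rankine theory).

0.360

K_a = tan²(45° − φ/2) = tan²(30.95°) = 0.3596.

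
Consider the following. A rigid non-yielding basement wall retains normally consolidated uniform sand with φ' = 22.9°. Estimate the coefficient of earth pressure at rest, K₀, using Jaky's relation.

0.611

K₀ = 1 − sin φ' = 1 − sin 22.9° = 0.6109.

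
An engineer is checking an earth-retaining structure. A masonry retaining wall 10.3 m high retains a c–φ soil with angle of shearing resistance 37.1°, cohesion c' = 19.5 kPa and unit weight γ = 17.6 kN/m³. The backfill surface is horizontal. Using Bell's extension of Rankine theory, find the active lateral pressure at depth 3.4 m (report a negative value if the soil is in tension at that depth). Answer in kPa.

K_a = (1 − sin φ)/(1 + sin φ) = 0.2475.
σ_a = K_a γ z − 2c√K_a = 0.2475×17.6×3.4 − 2×19.5×0.4975 = -4.592 kPa.

-4.59 kPa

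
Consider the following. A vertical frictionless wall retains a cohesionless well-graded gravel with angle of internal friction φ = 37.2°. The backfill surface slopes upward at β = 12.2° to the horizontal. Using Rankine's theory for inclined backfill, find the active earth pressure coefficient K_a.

0.260

K_a = cos β · (cos β − √(cos²β − cos²φ)) / (cos β + √(cos²β − cos²φ)).
cos β = 0.9774, cos φ = 0.7965, √(cos²β − cos²φ) = 0.5665.
K_a = 0.9774 × (0.9774 − 0.5665)/(0.9774 + 0.5665) = 0.2602.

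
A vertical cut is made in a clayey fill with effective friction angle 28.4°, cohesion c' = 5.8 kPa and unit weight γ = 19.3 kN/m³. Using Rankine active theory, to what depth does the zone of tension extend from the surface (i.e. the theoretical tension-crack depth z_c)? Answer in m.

K_a = tan²(45° − 28.4°/2) = 0.3554; √K_a = 0.5961.
The active pressure is zero where K_a γ z = 2c√K_a, so z_c = 2c/(γ√K_a) = 2×5.8/(19.3×0.5961) = 1.008 m.

1.01 m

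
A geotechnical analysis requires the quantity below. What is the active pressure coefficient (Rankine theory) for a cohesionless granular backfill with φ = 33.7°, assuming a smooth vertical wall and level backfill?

0.286

K_a = (1 − sin φ)/(1 + sin φ) = (1 − sin 33.7°)/(1 + sin 33.7°) = 0.2863.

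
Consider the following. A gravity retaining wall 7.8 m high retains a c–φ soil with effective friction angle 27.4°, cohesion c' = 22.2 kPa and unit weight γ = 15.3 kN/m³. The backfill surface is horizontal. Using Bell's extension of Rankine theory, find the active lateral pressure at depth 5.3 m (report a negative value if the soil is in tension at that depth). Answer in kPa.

K_a = (1 − sin φ)/(1 + sin φ) = 0.3697.
σ_a = K_a γ z − 2c√K_a = 0.3697×15.3×5.3 − 2×22.2×0.6080 = 2.981 kPa.

2.98 kPa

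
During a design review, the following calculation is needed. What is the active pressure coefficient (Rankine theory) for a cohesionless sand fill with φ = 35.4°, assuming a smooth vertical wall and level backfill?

K_a = (1 − sin φ)/(1 + sin φ) = (1 − sin 35.4°)/(1 + sin 35.4°) = 0.2664.

0.266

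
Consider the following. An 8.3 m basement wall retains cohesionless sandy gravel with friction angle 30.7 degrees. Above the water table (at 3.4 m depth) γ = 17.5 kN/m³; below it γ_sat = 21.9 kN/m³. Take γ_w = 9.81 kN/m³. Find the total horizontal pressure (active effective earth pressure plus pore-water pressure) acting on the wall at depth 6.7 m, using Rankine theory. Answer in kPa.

64.6 kPa

K_a = (1 − sin φ)/(1 + sin φ) = 0.3240.
γ' = 21.9 − 9.81 = 12.09 kN/m³.
Effective vertical stress at 6.7 m: σ'_v = 17.5×3.4 + 12.09×3.30 = 99.40 kPa.
σ'_h = K_a σ'_v = 0.3240 × 99.40 = 32.21 kPa; u = γ_w × 3.30 = 32.37 kPa.
Total σ_h = 32.21 + 32.37 = 64.58 kPa.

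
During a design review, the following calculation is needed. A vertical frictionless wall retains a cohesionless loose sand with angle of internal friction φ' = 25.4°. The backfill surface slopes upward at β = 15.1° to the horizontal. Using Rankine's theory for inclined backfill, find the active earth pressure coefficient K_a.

K_a = cos β · (cos β − √(cos²β − cos²φ)) / (cos β + √(cos²β − cos²φ)).
cos β = 0.9655, cos φ = 0.9033, √(cos²β − cos²φ) = 0.3408.
K_a = 0.9655 × (0.9655 − 0.3408)/(0.9655 + 0.3408) = 0.4617.

0.462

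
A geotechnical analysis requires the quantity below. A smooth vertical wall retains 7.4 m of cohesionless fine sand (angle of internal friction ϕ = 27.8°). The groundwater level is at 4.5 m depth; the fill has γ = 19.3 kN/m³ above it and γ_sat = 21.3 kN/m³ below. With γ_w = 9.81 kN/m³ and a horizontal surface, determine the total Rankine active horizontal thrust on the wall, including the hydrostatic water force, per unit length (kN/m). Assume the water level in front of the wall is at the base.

222 kN/m

K_a = tan²(45° − φ/2) = 0.3639.
γ' = 21.3 − 9.81 = 11.49 kN/m³. Depth below WT = 2.9 m.
σ'_h at WT = K_a γ d_w = 31.60 kPa; at base = 31.60 + K_a γ' × 2.9 = 43.73 kPa.
P₁ (0–4.5 m) = ½×31.60×4.5 = 71.11. P₂ (4.5–7.4 m) = ½(31.60+43.73)×2.9 = 109.2.
P_w = ½ γ_w h₂² = 0.5×9.81×2.9² = 41.25. Total = 71.11+109.2+41.25 = 221.6 kN/m.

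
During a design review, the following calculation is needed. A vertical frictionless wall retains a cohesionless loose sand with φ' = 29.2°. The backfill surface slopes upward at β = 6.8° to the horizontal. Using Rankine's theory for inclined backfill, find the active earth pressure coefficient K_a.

K_a = cos β · (cos β − √(cos²β − cos²φ)) / (cos β + √(cos²β − cos²φ)).
cos β = 0.9930, cos φ = 0.8729, √(cos²β − cos²φ) = 0.4733.
K_a = 0.9930 × (0.9930 − 0.4733)/(0.9930 + 0.4733) = 0.3519.

0.352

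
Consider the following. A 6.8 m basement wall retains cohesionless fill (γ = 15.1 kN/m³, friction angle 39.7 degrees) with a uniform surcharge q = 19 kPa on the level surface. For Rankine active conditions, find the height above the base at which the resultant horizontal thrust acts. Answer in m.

K_a = 0.2204.
Triangular part P₁ = ½K_aγH² = 76.95 at H/3 = 2.267 m; rectangular part P₂ = K_a q H = 28.48 at H/2 = 3.400 m.
ȳ = (P₁·2.267 + P₂·3.400)/(P₁+P₂) = 2.573 m.

2.57 m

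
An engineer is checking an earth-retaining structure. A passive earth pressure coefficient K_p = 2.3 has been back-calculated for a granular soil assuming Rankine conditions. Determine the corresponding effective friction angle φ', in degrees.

23.2°

K_p = (1+sin φ)/(1−sin φ) ⇒ sin φ = (K_p − 1)/(K_p + 1) = 0.3939.
φ = arcsin(0.3939) = 23.20°.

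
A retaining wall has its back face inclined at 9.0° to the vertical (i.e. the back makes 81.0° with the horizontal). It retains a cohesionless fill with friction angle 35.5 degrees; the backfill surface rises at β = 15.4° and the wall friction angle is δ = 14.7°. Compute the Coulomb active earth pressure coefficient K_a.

0.379

K_a = sin²(α+φ) / [sin²α · sin(α−δ) · (1 + √{sin(φ+δ)sin(φ−β) / (sin(α−δ)sin(α+β))})²].
With α = 81.0°, φ = 35.5°, δ = 14.7°, β = 15.4°: K_a = 0.3787.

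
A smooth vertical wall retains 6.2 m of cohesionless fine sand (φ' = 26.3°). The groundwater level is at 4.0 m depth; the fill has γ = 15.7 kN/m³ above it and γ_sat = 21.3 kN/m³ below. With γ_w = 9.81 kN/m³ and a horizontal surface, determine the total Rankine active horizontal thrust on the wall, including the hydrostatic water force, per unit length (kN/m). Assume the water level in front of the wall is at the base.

136 kN/m

K_a = tan²(45° − φ/2) = 0.3859.
γ' = 21.3 − 9.81 = 11.49 kN/m³. Depth below WT = 2.2 m.
σ'_h at WT = K_a γ d_w = 24.24 kPa; at base = 24.24 + K_a γ' × 2.2 = 33.99 kPa.
P₁ (0–4.0 m) = ½×24.24×4.0 = 48.47. P₂ (4.0–6.2 m) = ½(24.24+33.99)×2.2 = 64.05.
P_w = ½ γ_w h₂² = 0.5×9.81×2.2² = 23.74. Total = 48.47+64.05+23.74 = 136.3 kN/m.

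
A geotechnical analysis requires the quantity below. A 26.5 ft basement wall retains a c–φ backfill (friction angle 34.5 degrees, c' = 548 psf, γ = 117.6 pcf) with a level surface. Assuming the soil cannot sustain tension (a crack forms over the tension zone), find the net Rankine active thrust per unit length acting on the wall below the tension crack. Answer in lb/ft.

1260 lb/ft

K_a = 0.2768; √K_a = 0.5261.
Tension-crack depth z_c = 2c/(γ√K_a) = 2×548/(117.6×0.5261) = 17.71 ft.
σ_a at base = K_a γ H − 2c√K_a = 0.2768×117.6×26.5 − 2×548×0.5261 = 286.0 psf.
P_a = ½ × 286.0 × (H − z_c) = 0.5×286.0×8.786 = 1256 lb/ft.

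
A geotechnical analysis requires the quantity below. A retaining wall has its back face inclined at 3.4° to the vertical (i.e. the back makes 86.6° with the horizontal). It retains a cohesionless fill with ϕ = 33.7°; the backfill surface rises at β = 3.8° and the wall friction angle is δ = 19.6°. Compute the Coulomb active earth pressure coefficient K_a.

K_a = sin²(α+φ) / [sin²α · sin(α−δ) · (1 + √{sin(φ+δ)sin(φ−β) / (sin(α−δ)sin(α+β))})²].
With α = 86.6°, φ = 33.7°, δ = 19.6°, β = 3.8°: K_a = 0.2953.

0.295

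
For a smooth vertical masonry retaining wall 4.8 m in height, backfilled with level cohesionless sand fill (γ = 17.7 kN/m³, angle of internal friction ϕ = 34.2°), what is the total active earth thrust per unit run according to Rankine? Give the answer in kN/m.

57.2 kN/m

K_a = tan²(45° − φ/2) = 0.2803.
P_a = ½ K_a γ H² = 0.5 × 0.2803 × 17.7 × 4.8² = 57.16 kN/m.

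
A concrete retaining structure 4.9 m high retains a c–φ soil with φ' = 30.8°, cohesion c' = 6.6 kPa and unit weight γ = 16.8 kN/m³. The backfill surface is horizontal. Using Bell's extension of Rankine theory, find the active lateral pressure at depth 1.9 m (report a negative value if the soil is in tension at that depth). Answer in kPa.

2.80 kPa

K_a = (1 − sin φ)/(1 + sin φ) = 0.3227.
σ_a = K_a γ z − 2c√K_a = 0.3227×16.8×1.9 − 2×6.6×0.5681 = 2.802 kPa.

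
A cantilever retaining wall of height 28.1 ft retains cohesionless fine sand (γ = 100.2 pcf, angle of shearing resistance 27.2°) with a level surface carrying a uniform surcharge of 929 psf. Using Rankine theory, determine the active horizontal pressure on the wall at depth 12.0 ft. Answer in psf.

K_a = (1 − sin φ)/(1 + sin φ) = 0.3726.
σ_v = γz + q = 100.2 × 12.0 + 929 = 2131 psf.
σ_h = K_a σ_v = 0.3726 × 2131 = 794.1 psf.

794 psf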